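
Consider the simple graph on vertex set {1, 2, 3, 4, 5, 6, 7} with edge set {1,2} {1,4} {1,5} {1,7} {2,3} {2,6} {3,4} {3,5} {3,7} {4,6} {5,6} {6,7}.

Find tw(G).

3

A width-3 tree decomposition is:
Bags: B1 = {1, 3, 6, 7}  B2 = {1, 3, 5, 6}  B3 = {1, 3, 4, 6}  B4 = {1, 2, 3, 6}
Tree: B1–B2, B2–B3, B3–B4
Every bag has size at most 4, so the width is 4 − 1 = 3 and tw(G) ≤ 3. For the lower bound: the 4 vertex sets {6,7}, {1,5}, {3}, {4} are disjoint, each induces a connected subgraph, and every pair is joined by at least one edge of G. Contracting each set to a single vertex therefore yields K_{4} as a minor, and since treewidth is minor-monotone, tw(G) ≥ tw(K_{4}) = 3. Combining the bounds, tw(G) = 3.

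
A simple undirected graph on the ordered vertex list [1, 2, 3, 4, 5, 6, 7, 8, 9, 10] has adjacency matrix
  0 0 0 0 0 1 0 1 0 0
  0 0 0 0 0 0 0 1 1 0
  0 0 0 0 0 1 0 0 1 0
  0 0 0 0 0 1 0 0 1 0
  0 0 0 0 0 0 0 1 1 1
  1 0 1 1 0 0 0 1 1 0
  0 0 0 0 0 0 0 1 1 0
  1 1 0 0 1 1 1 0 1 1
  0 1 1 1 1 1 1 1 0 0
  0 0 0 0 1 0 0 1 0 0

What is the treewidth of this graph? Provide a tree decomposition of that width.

Treewidth 2.
Bags: B1 = {5, 8, 9}  B2 = {7, 8, 9}  B3 = {6, 8, 9}  B4 = {2, 8, 9}  B5 = {5, 8, 10}  B6 = {4, 6, 9}  B7 = {3, 6, 9}  B8 = {1, 6, 8}
Tree: B1–B2, B1–B3, B1–B4, B1–B5, B3–B6, B3–B7, B3–B8

Each bag holds 3 vertices, so the decomposition has width 2, which upper-bounds the treewidth. For the lower bound, the 3 vertices {1, 6, 8} are pairwise adjacent, and any tree decomposition puts a clique entirely inside one bag — forcing width ≥ 2. Therefore the treewidth is 2.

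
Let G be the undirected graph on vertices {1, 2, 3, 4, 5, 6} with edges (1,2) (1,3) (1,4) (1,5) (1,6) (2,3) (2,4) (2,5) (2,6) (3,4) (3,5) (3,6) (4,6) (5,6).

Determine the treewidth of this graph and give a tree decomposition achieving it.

Treewidth 4.
One such decomposition:
Bags: B1 = {1, 2, 3, 5, 6}  B2 = {1, 2, 3, 4, 6}
Tree: B1–B2

The largest bag has 5 vertices, giving width 4; this decomposition certifies tw(G) ≤ 4. Conversely, {1, 2, 3, 4, 6} is a clique of size 5, and the vertices of any clique must share a bag in every tree decomposition; so some bag has ≥ 5 vertices and tw(G) ≥ 4. Therefore the treewidth is 4.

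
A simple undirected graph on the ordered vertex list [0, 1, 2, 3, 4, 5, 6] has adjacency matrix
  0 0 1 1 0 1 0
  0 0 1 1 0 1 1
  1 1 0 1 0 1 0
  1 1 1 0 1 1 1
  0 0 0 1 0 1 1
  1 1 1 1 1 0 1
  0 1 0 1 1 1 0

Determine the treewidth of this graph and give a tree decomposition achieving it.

Treewidth 3.
One such decomposition:
Bags: B1 = {1, 2, 3, 5}  B2 = {0, 2, 3, 5}  B3 = {1, 3, 5, 6}  B4 = {3, 4, 5, 6}
Tree: B1–B2, B1–B3, B3–B4

Every bag has size at most 4, so the width is 4 − 1 = 3 and tw(G) ≤ 3. On the other hand G contains the 4-clique {0, 2, 3, 5}. A clique must lie in a single bag of any decomposition, so no decomposition can have width below 3. Combining the bounds, tw(G) = 3.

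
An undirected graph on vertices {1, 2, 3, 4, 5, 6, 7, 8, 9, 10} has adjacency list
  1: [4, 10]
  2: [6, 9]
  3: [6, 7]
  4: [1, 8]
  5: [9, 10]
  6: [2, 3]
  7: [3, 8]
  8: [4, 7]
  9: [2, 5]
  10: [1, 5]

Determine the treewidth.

A width-2 tree decomposition is:
Bags: B1 = {3, 6, 7}  B2 = {6, 7, 8}  B3 = {4, 6, 8}  B4 = {1, 4, 6}  B5 = {1, 6, 10}  B6 = {5, 6, 10}  B7 = {5, 6, 9}  B8 = {2, 6, 9}
Tree: B1–B2, B2–B3, B3–B4, B4–B5, B5–B6, B6–B7, B7–B8
Every bag has size at most 3, so the width is 3 − 1 = 2 and tw(G) ≤ 2. The edges 6–3–7–8–4–1–10–5–9–2–6 form a cycle, so G is not a tree and its treewidth is at least 2. Hence tw(G) = 2 exactly.

2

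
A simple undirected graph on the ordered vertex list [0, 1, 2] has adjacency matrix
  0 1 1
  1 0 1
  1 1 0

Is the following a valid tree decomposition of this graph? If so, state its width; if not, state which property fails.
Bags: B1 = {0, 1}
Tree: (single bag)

No — vertex 2 appears in no bag.

A tree decomposition must satisfy three properties: every vertex lies in some bag; for every edge, both endpoints lie together in some bag; and for every vertex, the bags containing it form a connected subtree. Here vertex 2 appears in no bag, so the decomposition is invalid.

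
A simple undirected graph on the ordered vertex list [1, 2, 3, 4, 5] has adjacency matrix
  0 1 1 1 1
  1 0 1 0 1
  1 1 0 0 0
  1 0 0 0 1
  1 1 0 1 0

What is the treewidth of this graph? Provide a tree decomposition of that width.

Every bag has size at most 3, so the width is 3 − 1 = 2 and tw(G) ≤ 2. On the other hand G contains the 3-clique {1, 2, 3}. A clique must lie in a single bag of any decomposition, so no decomposition can have width below 2. The upper and lower bounds meet at 2, so that is the treewidth.

Treewidth 2.
One optimal decomposition is:
Bags: B1 = {1, 2, 3}  B2 = {1, 2, 5}  B3 = {1, 4, 5}
Tree: B1–B2, B2–B3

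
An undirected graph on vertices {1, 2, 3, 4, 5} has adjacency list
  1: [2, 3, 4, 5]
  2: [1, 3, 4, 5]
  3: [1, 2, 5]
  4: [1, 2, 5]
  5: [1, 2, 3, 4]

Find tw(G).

3

A width-3 tree decomposition is:
Bags: B1 = {1, 2, 4, 5}  B2 = {1, 2, 3, 5}
Tree: B1–B2
Every bag has size at most 4, so the width is 4 − 1 = 3 and tw(G) ≤ 3. On the other hand G contains the 4-clique {1, 2, 3, 5}. A clique must lie in a single bag of any decomposition, so no decomposition can have width below 3. Hence tw(G) = 3 exactly.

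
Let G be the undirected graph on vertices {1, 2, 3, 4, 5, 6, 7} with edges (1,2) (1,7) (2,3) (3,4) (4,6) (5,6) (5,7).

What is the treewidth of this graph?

2

A width-2 tree decomposition is:
Bags: B1 = {1, 2, 3}  B2 = {1, 3, 7}  B3 = {3, 5, 7}  B4 = {3, 5, 6}  B5 = {3, 4, 6}
Tree: B1–B2, B2–B3, B3–B4, B4–B5
Each bag holds 3 vertices, so the decomposition has width 2, which upper-bounds the treewidth. The edges 3–2–1–7–5–6–4–3 form a cycle, so G is not a tree and its treewidth is at least 2. Hence tw(G) = 2 exactly.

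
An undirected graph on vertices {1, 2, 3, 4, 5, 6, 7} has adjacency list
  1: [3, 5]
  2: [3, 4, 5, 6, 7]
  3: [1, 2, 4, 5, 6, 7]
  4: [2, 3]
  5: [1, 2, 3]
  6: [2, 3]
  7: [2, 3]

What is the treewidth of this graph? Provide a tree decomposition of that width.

Treewidth 2.
Bags: B1 = {2, 3, 4}  B2 = {2, 3, 5}  B3 = {1, 3, 5}  B4 = {2, 3, 7}  B5 = {2, 3, 6}
Tree: B1–B2, B2–B3, B1–B4, B4–B5

Every bag has size at most 3, so the width is 3 − 1 = 2 and tw(G) ≤ 2. Conversely, {1, 3, 5} is a clique of size 3, and the vertices of any clique must share a bag in every tree decomposition; so some bag has ≥ 3 vertices and tw(G) ≥ 2. The upper and lower bounds meet at 2, so that is the treewidth.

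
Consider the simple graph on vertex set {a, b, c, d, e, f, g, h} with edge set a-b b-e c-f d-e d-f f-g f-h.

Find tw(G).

1

A width-1 tree decomposition is:
Bags: B1 = {c, f}  B2 = {d, f}  B3 = {f, g}  B4 = {d, e}  B5 = {b, e}  B6 = {a, b}  B7 = {f, h}
Tree: B1–B2, B2–B3, B2–B4, B4–B5, B5–B6, B3–B7
The largest bag has 2 vertices, giving width 1; this decomposition certifies tw(G) ≤ 1. Any graph with an edge has treewidth ≥ 1, and G has the edge c–f. The upper and lower bounds meet at 1, so that is the treewidth.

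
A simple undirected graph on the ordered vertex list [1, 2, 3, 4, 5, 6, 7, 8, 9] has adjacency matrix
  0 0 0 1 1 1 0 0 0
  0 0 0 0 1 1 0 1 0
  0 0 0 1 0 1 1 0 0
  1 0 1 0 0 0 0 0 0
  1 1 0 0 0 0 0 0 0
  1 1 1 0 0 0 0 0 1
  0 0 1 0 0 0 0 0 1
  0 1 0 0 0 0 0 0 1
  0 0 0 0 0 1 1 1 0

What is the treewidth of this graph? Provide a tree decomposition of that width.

Every bag has size at most 4, so the width is 4 − 1 = 3 and tw(G) ≤ 3. For the lower bound: the 4 vertex sets {1,4,5}, {2}, {6}, {3,7,8,9} are disjoint, each induces a connected subgraph, and every pair is joined by at least one edge of G. Contracting each set to a single vertex therefore yields K_{4} as a minor, and since treewidth is minor-monotone, tw(G) ≥ tw(K_{4}) = 3. Therefore the treewidth is 3.

Treewidth 3.
One such decomposition:
Bags: B1 = {1, 2, 4, 5}  B2 = {1, 2, 4, 6}  B3 = {2, 3, 4, 6}  B4 = {2, 3, 6, 8}  B5 = {3, 6, 8, 9}  B6 = {3, 7, 8, 9}
Tree: B1–B2, B2–B3, B3–B4, B4–B5, B5–B6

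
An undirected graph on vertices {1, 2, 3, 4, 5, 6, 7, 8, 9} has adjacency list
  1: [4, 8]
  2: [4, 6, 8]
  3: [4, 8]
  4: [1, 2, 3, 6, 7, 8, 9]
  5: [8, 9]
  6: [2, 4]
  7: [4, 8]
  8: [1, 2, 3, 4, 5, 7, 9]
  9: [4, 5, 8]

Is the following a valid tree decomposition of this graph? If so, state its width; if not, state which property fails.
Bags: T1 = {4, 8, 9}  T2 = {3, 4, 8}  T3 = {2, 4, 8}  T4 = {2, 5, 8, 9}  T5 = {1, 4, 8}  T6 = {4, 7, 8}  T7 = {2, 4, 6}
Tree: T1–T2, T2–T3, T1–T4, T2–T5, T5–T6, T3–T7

A tree decomposition must satisfy three properties: every vertex lies in some bag; for every edge, both endpoints lie together in some bag; and for every vertex, the bags containing it form a connected subtree. Here bags containing vertex 2 are not connected in the tree, so the decomposition is invalid.

No — bags containing vertex 2 are not connected in the tree.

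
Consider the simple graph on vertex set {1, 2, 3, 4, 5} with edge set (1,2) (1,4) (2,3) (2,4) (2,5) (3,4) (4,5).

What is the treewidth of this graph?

2

A width-2 tree decomposition is:
Bags: B1 = {2, 3, 4}  B2 = {2, 4, 5}  B3 = {1, 2, 4}
Tree: B1–B2, B1–B3
Each bag holds 3 vertices, so the decomposition has width 2, which upper-bounds the treewidth. For the lower bound, the 3 vertices {1, 2, 4} are pairwise adjacent, and any tree decomposition puts a clique entirely inside one bag — forcing width ≥ 2. The upper and lower bounds meet at 2, so that is the treewidth.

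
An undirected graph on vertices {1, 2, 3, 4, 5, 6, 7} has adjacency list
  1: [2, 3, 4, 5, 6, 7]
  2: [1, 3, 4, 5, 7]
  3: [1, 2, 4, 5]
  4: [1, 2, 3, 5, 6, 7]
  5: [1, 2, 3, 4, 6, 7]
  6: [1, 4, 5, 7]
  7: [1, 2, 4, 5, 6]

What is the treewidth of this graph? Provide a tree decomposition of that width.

Treewidth 4.
One such decomposition:
Bags: B1 = {1, 2, 3, 4, 5}  B2 = {1, 2, 4, 5, 7}  B3 = {1, 4, 5, 6, 7}
Tree: B1–B2, B2–B3

Every bag has size at most 5, so the width is 5 − 1 = 4 and tw(G) ≤ 4. For the lower bound, the 5 vertices {1, 2, 3, 4, 5} are pairwise adjacent, and any tree decomposition puts a clique entirely inside one bag — forcing width ≥ 4. Hence tw(G) = 4 exactly.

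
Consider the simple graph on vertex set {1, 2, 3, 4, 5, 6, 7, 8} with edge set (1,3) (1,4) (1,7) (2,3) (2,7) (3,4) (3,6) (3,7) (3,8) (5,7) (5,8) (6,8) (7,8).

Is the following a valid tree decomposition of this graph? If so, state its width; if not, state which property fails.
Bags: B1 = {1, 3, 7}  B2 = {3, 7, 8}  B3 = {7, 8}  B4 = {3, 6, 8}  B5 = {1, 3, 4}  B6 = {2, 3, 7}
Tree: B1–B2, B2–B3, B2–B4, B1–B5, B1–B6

No — vertex 5 appears in no bag.

A tree decomposition must satisfy three properties: every vertex lies in some bag; for every edge, both endpoints lie together in some bag; and for every vertex, the bags containing it form a connected subtree. Here vertex 5 appears in no bag, so the decomposition is invalid.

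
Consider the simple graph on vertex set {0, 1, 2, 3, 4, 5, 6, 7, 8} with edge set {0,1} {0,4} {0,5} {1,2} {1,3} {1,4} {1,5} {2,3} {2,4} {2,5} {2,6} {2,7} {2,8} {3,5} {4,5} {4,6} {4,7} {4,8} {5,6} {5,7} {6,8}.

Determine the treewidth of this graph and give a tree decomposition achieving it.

Treewidth 3.
Bags: B1 = {2, 4, 5, 6}  B2 = {1, 2, 4, 5}  B3 = {0, 1, 4, 5}  B4 = {2, 4, 6, 8}  B5 = {1, 2, 3, 5}  B6 = {2, 4, 5, 7}
Tree: B1–B2, B2–B3, B1–B4, B2–B5, B1–B6

Each bag holds 4 vertices, so the decomposition has width 3, which upper-bounds the treewidth. For the lower bound, the 4 vertices {0, 1, 4, 5} are pairwise adjacent, and any tree decomposition puts a clique entirely inside one bag — forcing width ≥ 3. The upper and lower bounds meet at 3, so that is the treewidth.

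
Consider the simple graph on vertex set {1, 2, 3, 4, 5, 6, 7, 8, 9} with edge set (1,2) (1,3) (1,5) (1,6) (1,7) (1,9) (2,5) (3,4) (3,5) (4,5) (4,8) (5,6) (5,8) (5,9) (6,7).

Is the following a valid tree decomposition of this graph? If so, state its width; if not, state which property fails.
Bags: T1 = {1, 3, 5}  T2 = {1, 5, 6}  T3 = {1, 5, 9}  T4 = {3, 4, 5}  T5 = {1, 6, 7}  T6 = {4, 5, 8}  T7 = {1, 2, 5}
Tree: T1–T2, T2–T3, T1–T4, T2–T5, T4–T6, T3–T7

Vertex coverage: the bags together contain {1, 2, 3, 4, 5, 6, 7, 8, 9}, the full vertex set. Edge coverage: each edge of G has both endpoints in at least one bag. Running intersection: for every vertex, the bags containing it form a connected subtree. All three properties hold, so this is a valid tree decomposition of width max|bag| − 1 = 2, and hence tw(G) ≤ 2.

Yes; width 2.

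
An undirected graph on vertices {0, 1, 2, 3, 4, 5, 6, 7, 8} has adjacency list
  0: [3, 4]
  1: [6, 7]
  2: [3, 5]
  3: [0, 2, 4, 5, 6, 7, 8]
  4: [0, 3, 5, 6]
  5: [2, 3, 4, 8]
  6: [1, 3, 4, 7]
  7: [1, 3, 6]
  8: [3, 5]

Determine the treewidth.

2

A width-2 tree decomposition is:
Bags: B1 = {0, 3, 4}  B2 = {3, 4, 6}  B3 = {3, 6, 7}  B4 = {1, 6, 7}  B5 = {3, 4, 5}  B6 = {2, 3, 5}  B7 = {3, 5, 8}
Tree: B1–B2, B2–B3, B3–B4, B2–B5, B5–B6, B5–B7
The largest bag has 3 vertices, giving width 2; this decomposition certifies tw(G) ≤ 2. On the other hand G contains the 3-clique {1, 6, 7}. A clique must lie in a single bag of any decomposition, so no decomposition can have width below 2. The upper and lower bounds meet at 2, so that is the treewidth.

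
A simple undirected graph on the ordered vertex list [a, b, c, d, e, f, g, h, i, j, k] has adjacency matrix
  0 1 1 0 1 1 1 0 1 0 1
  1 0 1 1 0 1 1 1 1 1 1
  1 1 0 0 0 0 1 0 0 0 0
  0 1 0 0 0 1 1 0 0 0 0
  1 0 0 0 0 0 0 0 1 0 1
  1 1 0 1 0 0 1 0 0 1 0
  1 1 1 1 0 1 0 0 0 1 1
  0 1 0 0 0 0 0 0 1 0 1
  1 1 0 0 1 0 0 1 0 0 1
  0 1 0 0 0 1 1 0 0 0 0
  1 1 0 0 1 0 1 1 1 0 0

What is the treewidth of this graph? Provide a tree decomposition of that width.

Treewidth 3.
One such decomposition:
Bags: B1 = {a, b, g, k}  B2 = {a, b, c, g}  B3 = {a, b, i, k}  B4 = {b, h, i, k}  B5 = {a, e, i, k}  B6 = {a, b, f, g}  B7 = {b, d, f, g}  B8 = {b, f, g, j}
Tree: B1–B2, B1–B3, B3–B4, B3–B5, B1–B6, B6–B7, B7–B8

Every bag has size at most 4, so the width is 4 − 1 = 3 and tw(G) ≤ 3. For the lower bound, the 4 vertices {a, e, i, k} are pairwise adjacent, and any tree decomposition puts a clique entirely inside one bag — forcing width ≥ 3. Hence tw(G) = 3 exactly.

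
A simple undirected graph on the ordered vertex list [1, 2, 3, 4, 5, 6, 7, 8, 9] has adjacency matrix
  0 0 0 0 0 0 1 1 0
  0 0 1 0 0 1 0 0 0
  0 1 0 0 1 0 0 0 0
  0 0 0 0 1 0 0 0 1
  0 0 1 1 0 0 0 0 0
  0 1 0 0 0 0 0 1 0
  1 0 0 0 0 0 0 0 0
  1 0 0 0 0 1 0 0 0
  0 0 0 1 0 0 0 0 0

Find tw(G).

1

A width-1 tree decomposition is:
Bags: B1 = {4, 9}  B2 = {4, 5}  B3 = {3, 5}  B4 = {2, 3}  B5 = {2, 6}  B6 = {6, 8}  B7 = {1, 8}  B8 = {1, 7}
Tree: B1–B2, B2–B3, B3–B4, B4–B5, B5–B6, B6–B7, B7–B8
Each bag holds 2 vertices, so the decomposition has width 1, which upper-bounds the treewidth. Since G has at least one edge (e.g. 9–4), it is not an edgeless graph, so tw(G) ≥ 1. The upper and lower bounds meet at 1, so that is the treewidth.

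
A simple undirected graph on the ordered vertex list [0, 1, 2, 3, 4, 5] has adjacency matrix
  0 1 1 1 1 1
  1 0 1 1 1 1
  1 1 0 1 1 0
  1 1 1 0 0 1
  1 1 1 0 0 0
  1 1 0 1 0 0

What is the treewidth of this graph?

A width-3 tree decomposition is:
Bags: B1 = {0, 1, 3, 5}  B2 = {0, 1, 2, 3}  B3 = {0, 1, 2, 4}
Tree: B1–B2, B2–B3
Every bag has size at most 4, so the width is 4 − 1 = 3 and tw(G) ≤ 3. On the other hand G contains the 4-clique {0, 1, 2, 3}. A clique must lie in a single bag of any decomposition, so no decomposition can have width below 3. Hence tw(G) = 3 exactly.

3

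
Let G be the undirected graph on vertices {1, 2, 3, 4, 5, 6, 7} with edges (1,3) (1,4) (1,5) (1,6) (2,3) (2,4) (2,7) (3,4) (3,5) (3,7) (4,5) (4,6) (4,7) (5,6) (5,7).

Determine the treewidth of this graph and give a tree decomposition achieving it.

Treewidth 3.
Bags: B1 = {2, 3, 4, 7}  B2 = {3, 4, 5, 7}  B3 = {1, 3, 4, 5}  B4 = {1, 4, 5, 6}
Tree: B1–B2, B2–B3, B3–B4

The largest bag has 4 vertices, giving width 3; this decomposition certifies tw(G) ≤ 3. For the lower bound, the 4 vertices {2, 3, 4, 7} are pairwise adjacent, and any tree decomposition puts a clique entirely inside one bag — forcing width ≥ 3. Therefore the treewidth is 3.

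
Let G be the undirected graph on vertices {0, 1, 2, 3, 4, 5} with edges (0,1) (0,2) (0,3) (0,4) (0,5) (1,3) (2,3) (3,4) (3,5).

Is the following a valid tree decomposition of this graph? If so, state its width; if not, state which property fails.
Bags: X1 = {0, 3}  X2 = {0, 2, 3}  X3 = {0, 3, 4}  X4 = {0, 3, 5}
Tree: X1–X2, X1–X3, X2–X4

No — vertex 1 appears in no bag.

A tree decomposition must satisfy three properties: every vertex lies in some bag; for every edge, both endpoints lie together in some bag; and for every vertex, the bags containing it form a connected subtree. Here vertex 1 appears in no bag, so the decomposition is invalid.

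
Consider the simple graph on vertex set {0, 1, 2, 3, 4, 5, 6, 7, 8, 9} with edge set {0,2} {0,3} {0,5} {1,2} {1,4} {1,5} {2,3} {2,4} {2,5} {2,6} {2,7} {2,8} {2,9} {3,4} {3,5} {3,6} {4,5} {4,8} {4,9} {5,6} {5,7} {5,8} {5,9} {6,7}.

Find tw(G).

3

A width-3 tree decomposition is:
Bags: B1 = {1, 2, 4, 5}  B2 = {2, 3, 4, 5}  B3 = {2, 3, 5, 6}  B4 = {2, 4, 5, 8}  B5 = {2, 4, 5, 9}  B6 = {0, 2, 3, 5}  B7 = {2, 5, 6, 7}
Tree: B1–B2, B2–B3, B2–B4, B2–B5, B2–B6, B3–B7
Every bag has size at most 4, so the width is 4 − 1 = 3 and tw(G) ≤ 3. On the other hand G contains the 4-clique {0, 2, 3, 5}. A clique must lie in a single bag of any decomposition, so no decomposition can have width below 3. Hence tw(G) = 3 exactly.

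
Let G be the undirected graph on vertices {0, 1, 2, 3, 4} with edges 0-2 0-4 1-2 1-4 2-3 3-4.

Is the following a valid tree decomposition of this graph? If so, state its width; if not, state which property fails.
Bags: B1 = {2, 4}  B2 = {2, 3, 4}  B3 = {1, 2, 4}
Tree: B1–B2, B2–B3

No — vertex 0 appears in no bag.

A tree decomposition must satisfy three properties: every vertex lies in some bag; for every edge, both endpoints lie together in some bag; and for every vertex, the bags containing it form a connected subtree. Here vertex 0 appears in no bag, so the decomposition is invalid.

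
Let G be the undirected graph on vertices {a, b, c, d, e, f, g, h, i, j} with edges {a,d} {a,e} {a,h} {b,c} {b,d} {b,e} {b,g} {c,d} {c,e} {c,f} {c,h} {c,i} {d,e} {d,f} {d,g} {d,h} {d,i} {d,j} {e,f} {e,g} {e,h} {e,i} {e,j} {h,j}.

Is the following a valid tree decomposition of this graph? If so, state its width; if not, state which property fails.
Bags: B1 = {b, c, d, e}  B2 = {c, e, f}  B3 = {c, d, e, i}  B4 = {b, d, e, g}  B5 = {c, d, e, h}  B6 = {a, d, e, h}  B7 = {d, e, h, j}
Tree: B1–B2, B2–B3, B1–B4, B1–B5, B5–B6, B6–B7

A tree decomposition must satisfy three properties: every vertex lies in some bag; for every edge, both endpoints lie together in some bag; and for every vertex, the bags containing it form a connected subtree. Here edge (d,f) lies in no bag, so the decomposition is invalid.

No — edge (d,f) lies in no bag.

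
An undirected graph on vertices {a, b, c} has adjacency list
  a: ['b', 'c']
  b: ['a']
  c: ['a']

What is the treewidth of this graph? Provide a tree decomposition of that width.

Each bag holds 2 vertices, so the decomposition has width 1, which upper-bounds the treewidth. Any graph with an edge has treewidth ≥ 1, and G has the edge a–b. Hence tw(G) = 1 exactly.

Treewidth 1.
One optimal decomposition is:
Bags: B1 = {a, b}  B2 = {a, c}
Tree: B1–B2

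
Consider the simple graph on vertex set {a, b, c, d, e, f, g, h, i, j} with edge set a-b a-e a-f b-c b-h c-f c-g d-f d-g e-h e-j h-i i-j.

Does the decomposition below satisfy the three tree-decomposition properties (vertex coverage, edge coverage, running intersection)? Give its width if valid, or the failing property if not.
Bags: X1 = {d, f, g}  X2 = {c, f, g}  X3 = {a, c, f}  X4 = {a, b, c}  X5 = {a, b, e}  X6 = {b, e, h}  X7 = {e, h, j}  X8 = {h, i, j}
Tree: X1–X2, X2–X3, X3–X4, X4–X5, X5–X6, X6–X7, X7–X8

Yes; width 2.

Vertex coverage: the bags together contain {a, b, c, d, e, f, g, h, i, j}, the full vertex set. Edge coverage: each edge of G has both endpoints in at least one bag. Running intersection: for every vertex, the bags containing it form a connected subtree. All three properties hold, so this is a valid tree decomposition of width max|bag| − 1 = 2, and hence tw(G) ≤ 2.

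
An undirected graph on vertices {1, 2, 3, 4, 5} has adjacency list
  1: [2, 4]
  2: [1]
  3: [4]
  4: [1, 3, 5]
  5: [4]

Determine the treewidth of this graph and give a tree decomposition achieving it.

Treewidth 1.
One such decomposition:
Bags: B1 = {3, 4}  B2 = {1, 4}  B3 = {1, 2}  B4 = {4, 5}
Tree: B1–B2, B2–B3, B1–B4

Every bag has size at most 2, so the width is 2 − 1 = 1 and tw(G) ≤ 1. Any graph with an edge has treewidth ≥ 1, and G has the edge 4–3. Therefore the treewidth is 1.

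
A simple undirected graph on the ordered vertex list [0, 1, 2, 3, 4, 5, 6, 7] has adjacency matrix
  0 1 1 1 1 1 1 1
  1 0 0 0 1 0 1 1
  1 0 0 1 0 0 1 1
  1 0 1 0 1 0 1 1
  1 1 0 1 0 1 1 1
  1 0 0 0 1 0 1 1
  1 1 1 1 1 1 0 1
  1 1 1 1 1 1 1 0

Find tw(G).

A width-4 tree decomposition is:
Bags: B1 = {0, 3, 4, 6, 7}  B2 = {0, 1, 4, 6, 7}  B3 = {0, 4, 5, 6, 7}  B4 = {0, 2, 3, 6, 7}
Tree: B1–B2, B2–B3, B1–B4
The largest bag has 5 vertices, giving width 4; this decomposition certifies tw(G) ≤ 4. On the other hand G contains the 5-clique {0, 2, 3, 6, 7}. A clique must lie in a single bag of any decomposition, so no decomposition can have width below 4. Hence tw(G) = 4 exactly.

4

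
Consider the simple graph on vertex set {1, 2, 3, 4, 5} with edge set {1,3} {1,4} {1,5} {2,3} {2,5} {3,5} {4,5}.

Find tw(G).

A width-2 tree decomposition is:
Bags: B1 = {1, 3, 5}  B2 = {1, 4, 5}  B3 = {2, 3, 5}
Tree: B1–B2, B1–B3
Every bag has size at most 3, so the width is 3 − 1 = 2 and tw(G) ≤ 2. On the other hand G contains the 3-clique {1, 3, 5}. A clique must lie in a single bag of any decomposition, so no decomposition can have width below 2. The upper and lower bounds meet at 2, so that is the treewidth.

2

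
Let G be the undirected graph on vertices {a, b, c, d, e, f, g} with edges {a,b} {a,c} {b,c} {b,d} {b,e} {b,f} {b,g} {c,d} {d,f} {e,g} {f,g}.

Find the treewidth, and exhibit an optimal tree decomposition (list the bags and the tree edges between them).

Every bag has size at most 3, so the width is 3 − 1 = 2 and tw(G) ≤ 2. Conversely, {b, c, d} is a clique of size 3, and the vertices of any clique must share a bag in every tree decomposition; so some bag has ≥ 3 vertices and tw(G) ≥ 2. Therefore the treewidth is 2.

Treewidth 2.
One optimal decomposition is:
Bags: B1 = {b, d, f}  B2 = {b, f, g}  B3 = {b, e, g}  B4 = {b, c, d}  B5 = {a, b, c}
Tree: B1–B2, B2–B3, B1–B4, B4–B5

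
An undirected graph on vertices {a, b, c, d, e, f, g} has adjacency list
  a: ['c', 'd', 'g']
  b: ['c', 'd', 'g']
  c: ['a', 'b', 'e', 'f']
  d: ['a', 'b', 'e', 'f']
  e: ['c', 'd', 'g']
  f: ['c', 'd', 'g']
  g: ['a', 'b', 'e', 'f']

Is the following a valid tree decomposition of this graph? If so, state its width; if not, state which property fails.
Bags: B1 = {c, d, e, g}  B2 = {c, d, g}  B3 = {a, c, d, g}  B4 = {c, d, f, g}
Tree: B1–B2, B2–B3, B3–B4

No — vertex b appears in no bag.

A tree decomposition must satisfy three properties: every vertex lies in some bag; for every edge, both endpoints lie together in some bag; and for every vertex, the bags containing it form a connected subtree. Here vertex b appears in no bag, so the decomposition is invalid.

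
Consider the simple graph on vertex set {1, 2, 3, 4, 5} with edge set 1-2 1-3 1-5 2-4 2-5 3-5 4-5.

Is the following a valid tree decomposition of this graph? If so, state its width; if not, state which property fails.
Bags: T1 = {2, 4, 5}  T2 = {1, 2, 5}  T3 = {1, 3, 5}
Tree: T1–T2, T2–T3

Vertex coverage: the bags together contain {1, 2, 3, 4, 5}, the full vertex set. Edge coverage: each edge of G has both endpoints in at least one bag. Running intersection: for every vertex, the bags containing it form a connected subtree. All three properties hold, so this is a valid tree decomposition of width max|bag| − 1 = 2, and hence tw(G) ≤ 2.

Yes; width 2.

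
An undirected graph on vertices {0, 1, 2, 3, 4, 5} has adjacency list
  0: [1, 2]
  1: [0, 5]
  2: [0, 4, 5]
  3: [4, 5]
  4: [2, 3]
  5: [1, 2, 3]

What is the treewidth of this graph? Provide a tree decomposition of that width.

Treewidth 2.
One optimal decomposition is:
Bags: B1 = {0, 1, 2}  B2 = {1, 2, 5}  B3 = {2, 4, 5}  B4 = {3, 4, 5}
Tree: B1–B2, B2–B3, B3–B4

The largest bag has 3 vertices, giving width 2; this decomposition certifies tw(G) ≤ 2. For the lower bound, G contains the cycle 0–1–5–2–0, so G is not a forest; only forests have treewidth ≤ 1, hence tw(G) ≥ 2. Hence tw(G) = 2 exactly.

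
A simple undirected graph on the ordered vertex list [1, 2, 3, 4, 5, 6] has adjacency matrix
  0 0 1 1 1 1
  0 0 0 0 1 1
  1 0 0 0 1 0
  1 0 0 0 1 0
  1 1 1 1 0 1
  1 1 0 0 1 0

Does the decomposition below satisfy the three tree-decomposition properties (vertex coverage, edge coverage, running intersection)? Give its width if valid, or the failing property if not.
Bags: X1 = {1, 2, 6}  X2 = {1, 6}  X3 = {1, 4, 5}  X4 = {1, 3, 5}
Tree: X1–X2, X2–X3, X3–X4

No — edge (5,2) lies in no bag.

A tree decomposition must satisfy three properties: every vertex lies in some bag; for every edge, both endpoints lie together in some bag; and for every vertex, the bags containing it form a connected subtree. Here edge (5,2) lies in no bag, so the decomposition is invalid.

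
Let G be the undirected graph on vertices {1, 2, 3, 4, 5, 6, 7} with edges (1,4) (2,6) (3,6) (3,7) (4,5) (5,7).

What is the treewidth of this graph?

A width-1 tree decomposition is:
Bags: B1 = {1, 4}  B2 = {4, 5}  B3 = {5, 7}  B4 = {3, 7}  B5 = {3, 6}  B6 = {2, 6}
Tree: B1–B2, B2–B3, B3–B4, B4–B5, B5–B6
Every bag has size at most 2, so the width is 2 − 1 = 1 and tw(G) ≤ 1. Since G has at least one edge (e.g. 1–4), it is not an edgeless graph, so tw(G) ≥ 1. The upper and lower bounds meet at 1, so that is the treewidth.

1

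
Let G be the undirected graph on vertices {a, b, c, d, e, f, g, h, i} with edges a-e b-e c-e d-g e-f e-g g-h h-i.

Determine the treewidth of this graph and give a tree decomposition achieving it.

Every bag has size at most 2, so the width is 2 − 1 = 1 and tw(G) ≤ 1. Any graph with an edge has treewidth ≥ 1, and G has the edge c–e. Combining the bounds, tw(G) = 1.

Treewidth 1.
One optimal decomposition is:
Bags: B1 = {c, e}  B2 = {a, e}  B3 = {e, g}  B4 = {g, h}  B5 = {d, g}  B6 = {b, e}  B7 = {e, f}  B8 = {h, i}
Tree: B1–B2, B2–B3, B3–B4, B4–B5, B3–B6, B2–B7, B4–B8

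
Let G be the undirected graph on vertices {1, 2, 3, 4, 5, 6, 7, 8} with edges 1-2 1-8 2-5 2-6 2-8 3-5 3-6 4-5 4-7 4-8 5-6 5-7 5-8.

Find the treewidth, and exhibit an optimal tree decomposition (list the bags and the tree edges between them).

The largest bag has 3 vertices, giving width 2; this decomposition certifies tw(G) ≤ 2. For the lower bound, the 3 vertices {1, 2, 8} are pairwise adjacent, and any tree decomposition puts a clique entirely inside one bag — forcing width ≥ 2. The upper and lower bounds meet at 2, so that is the treewidth.

Treewidth 2.
One optimal decomposition is:
Bags: B1 = {4, 5, 8}  B2 = {2, 5, 8}  B3 = {2, 5, 6}  B4 = {1, 2, 8}  B5 = {3, 5, 6}  B6 = {4, 5, 7}
Tree: B1–B2, B2–B3, B2–B4, B3–B5, B1–B6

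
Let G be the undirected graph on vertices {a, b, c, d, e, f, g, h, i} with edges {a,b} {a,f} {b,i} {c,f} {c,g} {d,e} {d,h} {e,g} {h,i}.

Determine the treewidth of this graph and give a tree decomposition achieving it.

The largest bag has 3 vertices, giving width 2; this decomposition certifies tw(G) ≤ 2. For the lower bound, G contains the cycle f–a–b–i–h–d–e–g–c–f, so G is not a forest; only forests have treewidth ≤ 1, hence tw(G) ≥ 2. Combining the bounds, tw(G) = 2.

Treewidth 2.
One optimal decomposition is:
Bags: B1 = {a, b, f}  B2 = {b, f, i}  B3 = {f, h, i}  B4 = {d, f, h}  B5 = {d, e, f}  B6 = {e, f, g}  B7 = {c, f, g}
Tree: B1–B2, B2–B3, B3–B4, B4–B5, B5–B6, B6–B7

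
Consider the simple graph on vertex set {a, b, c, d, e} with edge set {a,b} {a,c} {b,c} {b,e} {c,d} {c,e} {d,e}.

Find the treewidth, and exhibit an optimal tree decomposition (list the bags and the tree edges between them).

Treewidth 2.
Bags: B1 = {a, b, c}  B2 = {b, c, e}  B3 = {c, d, e}
Tree: B1–B2, B2–B3

Every bag has size at most 3, so the width is 3 − 1 = 2 and tw(G) ≤ 2. Conversely, {c, d, e} is a clique of size 3, and the vertices of any clique must share a bag in every tree decomposition; so some bag has ≥ 3 vertices and tw(G) ≥ 2. Therefore the treewidth is 2.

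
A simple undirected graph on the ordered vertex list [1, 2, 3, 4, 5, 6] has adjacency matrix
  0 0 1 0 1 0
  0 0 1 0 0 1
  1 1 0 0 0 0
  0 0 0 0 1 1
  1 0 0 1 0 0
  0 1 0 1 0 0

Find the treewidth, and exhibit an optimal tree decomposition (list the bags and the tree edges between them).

Treewidth 2.
One such decomposition:
Bags: B1 = {1, 4, 5}  B2 = {1, 3, 4}  B3 = {2, 3, 4}  B4 = {2, 4, 6}
Tree: B1–B2, B2–B3, B3–B4

Every bag has size at most 3, so the width is 3 − 1 = 2 and tw(G) ≤ 2. Since 4–5–1–3–2–6–4 is a cycle in G, G is not acyclic. Forests are exactly the graphs of treewidth ≤ 1, so tw(G) ≥ 2. The upper and lower bounds meet at 2, so that is the treewidth.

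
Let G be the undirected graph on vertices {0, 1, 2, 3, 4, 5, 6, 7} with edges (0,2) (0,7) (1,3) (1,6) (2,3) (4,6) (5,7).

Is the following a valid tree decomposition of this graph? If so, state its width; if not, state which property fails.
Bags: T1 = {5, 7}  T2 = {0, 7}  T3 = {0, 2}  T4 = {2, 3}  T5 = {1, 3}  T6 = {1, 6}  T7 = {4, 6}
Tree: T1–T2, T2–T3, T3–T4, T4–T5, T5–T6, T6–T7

Vertex coverage: the bags together contain {0, 1, 2, 3, 4, 5, 6, 7}, the full vertex set. Edge coverage: each edge of G has both endpoints in at least one bag. Running intersection: for every vertex, the bags containing it form a connected subtree. All three properties hold, so this is a valid tree decomposition of width max|bag| − 1 = 1, and hence tw(G) ≤ 1.

Yes; width 1.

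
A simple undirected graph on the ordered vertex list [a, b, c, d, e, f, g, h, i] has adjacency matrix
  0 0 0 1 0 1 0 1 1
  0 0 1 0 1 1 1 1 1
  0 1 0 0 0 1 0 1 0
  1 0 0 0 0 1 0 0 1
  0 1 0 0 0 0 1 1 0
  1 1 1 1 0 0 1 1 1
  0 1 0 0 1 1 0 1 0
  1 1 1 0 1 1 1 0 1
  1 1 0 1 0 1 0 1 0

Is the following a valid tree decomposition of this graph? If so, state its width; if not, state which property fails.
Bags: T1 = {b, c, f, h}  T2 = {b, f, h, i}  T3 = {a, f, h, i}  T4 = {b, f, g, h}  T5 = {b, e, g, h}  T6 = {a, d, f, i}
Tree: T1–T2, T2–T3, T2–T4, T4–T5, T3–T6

Every vertex of G appears in some bag (union = {a, b, c, d, e, f, g, h, i}); every edge is covered by a bag; and for each vertex v the set of bags containing v is connected in the bag tree. The decomposition is therefore valid. The largest bag has 4 vertices, so the width is 3.

Yes; width 3.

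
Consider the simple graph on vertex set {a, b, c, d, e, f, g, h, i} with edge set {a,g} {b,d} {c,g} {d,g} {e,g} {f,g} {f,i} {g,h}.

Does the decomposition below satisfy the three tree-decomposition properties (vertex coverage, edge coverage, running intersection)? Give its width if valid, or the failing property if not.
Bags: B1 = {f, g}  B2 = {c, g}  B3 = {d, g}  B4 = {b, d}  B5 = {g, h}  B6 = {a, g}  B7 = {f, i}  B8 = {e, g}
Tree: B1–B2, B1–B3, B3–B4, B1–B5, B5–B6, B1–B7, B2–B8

Yes; width 1.

Checking the three conditions: (i) the bags cover all of {a, b, c, d, e, f, g, h, i}; (ii) for each edge, some bag contains both endpoints; (iii) the bags containing any fixed vertex form a subtree. All hold, so the decomposition is valid with width 2 − 1 = 1.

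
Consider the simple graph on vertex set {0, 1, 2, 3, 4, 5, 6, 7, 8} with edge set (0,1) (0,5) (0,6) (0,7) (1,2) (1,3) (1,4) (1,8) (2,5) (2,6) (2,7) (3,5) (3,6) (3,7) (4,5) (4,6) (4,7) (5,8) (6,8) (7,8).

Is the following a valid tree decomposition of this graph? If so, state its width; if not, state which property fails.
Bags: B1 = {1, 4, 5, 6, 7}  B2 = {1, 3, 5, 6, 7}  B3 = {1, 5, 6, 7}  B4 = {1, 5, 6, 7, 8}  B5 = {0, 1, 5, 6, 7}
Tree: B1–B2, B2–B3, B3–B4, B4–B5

A tree decomposition must satisfy three properties: every vertex lies in some bag; for every edge, both endpoints lie together in some bag; and for every vertex, the bags containing it form a connected subtree. Here vertex 2 appears in no bag, so the decomposition is invalid.

No — vertex 2 appears in no bag.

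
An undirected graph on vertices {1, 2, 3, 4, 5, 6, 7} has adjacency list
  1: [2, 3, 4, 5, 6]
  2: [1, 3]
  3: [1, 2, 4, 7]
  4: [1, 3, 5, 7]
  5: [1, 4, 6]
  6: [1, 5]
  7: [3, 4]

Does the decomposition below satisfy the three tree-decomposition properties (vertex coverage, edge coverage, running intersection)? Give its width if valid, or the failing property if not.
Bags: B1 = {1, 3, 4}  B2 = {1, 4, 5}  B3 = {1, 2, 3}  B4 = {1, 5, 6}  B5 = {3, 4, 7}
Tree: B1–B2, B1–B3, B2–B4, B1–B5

Yes; width 2.

Checking the three conditions: (i) the bags cover all of {1, 2, 3, 4, 5, 6, 7}; (ii) for each edge, some bag contains both endpoints; (iii) the bags containing any fixed vertex form a subtree. All hold, so the decomposition is valid with width 3 − 1 = 2.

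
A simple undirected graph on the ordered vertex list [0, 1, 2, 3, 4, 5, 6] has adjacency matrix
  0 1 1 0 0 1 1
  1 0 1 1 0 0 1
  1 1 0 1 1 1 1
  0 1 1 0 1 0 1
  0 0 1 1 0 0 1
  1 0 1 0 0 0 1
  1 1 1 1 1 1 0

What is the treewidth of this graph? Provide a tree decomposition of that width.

Treewidth 3.
One such decomposition:
Bags: B1 = {1, 2, 3, 6}  B2 = {2, 3, 4, 6}  B3 = {0, 1, 2, 6}  B4 = {0, 2, 5, 6}
Tree: B1–B2, B1–B3, B3–B4

Every bag has size at most 4, so the width is 4 − 1 = 3 and tw(G) ≤ 3. Conversely, {0, 1, 2, 6} is a clique of size 4, and the vertices of any clique must share a bag in every tree decomposition; so some bag has ≥ 4 vertices and tw(G) ≥ 3. Therefore the treewidth is 3.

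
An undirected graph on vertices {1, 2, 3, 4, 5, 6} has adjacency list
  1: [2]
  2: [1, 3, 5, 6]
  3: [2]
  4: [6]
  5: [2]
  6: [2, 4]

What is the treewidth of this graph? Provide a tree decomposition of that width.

The largest bag has 2 vertices, giving width 1; this decomposition certifies tw(G) ≤ 1. G has an edge, so its treewidth is at least 1. The upper and lower bounds meet at 1, so that is the treewidth.

Treewidth 1.
One such decomposition:
Bags: B1 = {2, 3}  B2 = {2, 6}  B3 = {2, 5}  B4 = {4, 6}  B5 = {1, 2}
Tree: B1–B2, B2–B3, B2–B4, B1–B5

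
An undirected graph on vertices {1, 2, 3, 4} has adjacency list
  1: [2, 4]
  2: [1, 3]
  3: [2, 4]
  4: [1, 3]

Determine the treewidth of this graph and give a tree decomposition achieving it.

Treewidth 2.
One optimal decomposition is:
Bags: B1 = {1, 2, 3}  B2 = {1, 3, 4}
Tree: B1–B2

Every bag has size at most 3, so the width is 3 − 1 = 2 and tw(G) ≤ 2. Since 1–2–3–4–1 is a cycle in G, G is not acyclic. Forests are exactly the graphs of treewidth ≤ 1, so tw(G) ≥ 2. Combining the bounds, tw(G) = 2.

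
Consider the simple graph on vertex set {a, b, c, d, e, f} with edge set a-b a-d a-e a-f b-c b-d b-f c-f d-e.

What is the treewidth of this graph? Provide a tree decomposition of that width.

Every bag has size at most 3, so the width is 3 − 1 = 2 and tw(G) ≤ 2. Conversely, {b, c, f} is a clique of size 3, and the vertices of any clique must share a bag in every tree decomposition; so some bag has ≥ 3 vertices and tw(G) ≥ 2. The upper and lower bounds meet at 2, so that is the treewidth.

Treewidth 2.
Bags: B1 = {a, b, d}  B2 = {a, b, f}  B3 = {a, d, e}  B4 = {b, c, f}
Tree: B1–B2, B1–B3, B2–B4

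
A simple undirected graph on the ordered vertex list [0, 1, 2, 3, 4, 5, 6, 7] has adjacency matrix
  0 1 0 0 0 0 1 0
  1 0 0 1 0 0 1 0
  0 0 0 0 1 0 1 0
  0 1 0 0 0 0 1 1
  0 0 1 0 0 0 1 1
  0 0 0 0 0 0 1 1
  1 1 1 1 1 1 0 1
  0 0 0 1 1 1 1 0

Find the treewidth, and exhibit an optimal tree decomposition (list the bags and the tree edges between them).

Treewidth 2.
One optimal decomposition is:
Bags: B1 = {4, 6, 7}  B2 = {5, 6, 7}  B3 = {3, 6, 7}  B4 = {1, 3, 6}  B5 = {0, 1, 6}  B6 = {2, 4, 6}
Tree: B1–B2, B1–B3, B3–B4, B4–B5, B1–B6

Each bag holds 3 vertices, so the decomposition has width 2, which upper-bounds the treewidth. On the other hand G contains the 3-clique {0, 1, 6}. A clique must lie in a single bag of any decomposition, so no decomposition can have width below 2. Combining the bounds, tw(G) = 2.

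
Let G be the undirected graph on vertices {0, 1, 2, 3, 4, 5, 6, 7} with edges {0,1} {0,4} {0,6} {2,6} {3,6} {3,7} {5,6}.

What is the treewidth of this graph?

A width-1 tree decomposition is:
Bags: B1 = {0, 6}  B2 = {0, 4}  B3 = {2, 6}  B4 = {3, 6}  B5 = {3, 7}  B6 = {5, 6}  B7 = {0, 1}
Tree: B1–B2, B1–B3, B1–B4, B4–B5, B4–B6, B2–B7
The largest bag has 2 vertices, giving width 1; this decomposition certifies tw(G) ≤ 1. Since G has at least one edge (e.g. 0–6), it is not an edgeless graph, so tw(G) ≥ 1. Hence tw(G) = 1 exactly.

1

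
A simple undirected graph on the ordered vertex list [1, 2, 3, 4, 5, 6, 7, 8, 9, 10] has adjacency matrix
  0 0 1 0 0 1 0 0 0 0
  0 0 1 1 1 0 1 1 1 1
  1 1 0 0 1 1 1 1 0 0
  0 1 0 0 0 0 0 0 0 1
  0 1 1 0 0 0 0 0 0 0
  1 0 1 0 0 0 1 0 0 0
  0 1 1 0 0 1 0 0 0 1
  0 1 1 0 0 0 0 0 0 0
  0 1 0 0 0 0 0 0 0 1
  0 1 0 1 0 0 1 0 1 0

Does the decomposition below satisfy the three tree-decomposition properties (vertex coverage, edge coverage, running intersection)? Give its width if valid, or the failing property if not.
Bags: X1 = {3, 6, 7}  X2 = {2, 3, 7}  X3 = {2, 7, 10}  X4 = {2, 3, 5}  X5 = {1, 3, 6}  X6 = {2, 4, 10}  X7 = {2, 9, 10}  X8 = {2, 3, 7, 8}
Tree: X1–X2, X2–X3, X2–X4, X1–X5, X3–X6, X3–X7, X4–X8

No — bags containing vertex 7 are not connected in the tree.

A tree decomposition must satisfy three properties: every vertex lies in some bag; for every edge, both endpoints lie together in some bag; and for every vertex, the bags containing it form a connected subtree. Here bags containing vertex 7 are not connected in the tree, so the decomposition is invalid.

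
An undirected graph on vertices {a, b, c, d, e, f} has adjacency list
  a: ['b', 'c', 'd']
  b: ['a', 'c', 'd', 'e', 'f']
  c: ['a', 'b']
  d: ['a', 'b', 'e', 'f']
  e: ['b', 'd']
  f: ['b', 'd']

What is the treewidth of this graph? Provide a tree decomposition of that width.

Treewidth 2.
Bags: B1 = {b, d, e}  B2 = {a, b, d}  B3 = {b, d, f}  B4 = {a, b, c}
Tree: B1–B2, B2–B3, B2–B4

Every bag has size at most 3, so the width is 3 − 1 = 2 and tw(G) ≤ 2. Conversely, {b, d, e} is a clique of size 3, and the vertices of any clique must share a bag in every tree decomposition; so some bag has ≥ 3 vertices and tw(G) ≥ 2. The upper and lower bounds meet at 2, so that is the treewidth.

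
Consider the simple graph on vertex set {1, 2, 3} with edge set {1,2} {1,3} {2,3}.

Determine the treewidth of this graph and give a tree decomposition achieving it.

With just one bag of size 3, the width is 3 − 1 = 2, so tw(G) ≤ 2. On the other hand G contains the 3-clique {1, 2, 3}. A clique must lie in a single bag of any decomposition, so no decomposition can have width below 2. Combining the bounds, tw(G) = 2.

Treewidth 2.
One optimal decomposition is:
Bags: B1 = {1, 2, 3}
Tree: (single bag)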